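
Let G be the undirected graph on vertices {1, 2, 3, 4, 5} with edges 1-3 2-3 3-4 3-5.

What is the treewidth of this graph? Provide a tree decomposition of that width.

Every bag has size at most 2, so the width is 2 − 1 = 1 and tw(G) ≤ 1. Any graph with an edge has treewidth ≥ 1, and G has the edge 3–5. Combining the bounds, tw(G) = 1.

Treewidth 1.
One such decomposition:
Bags: B1 = {3, 5}  B2 = {1, 3}  B3 = {3, 4}  B4 = {2, 3}
Tree: B1–B2, B2–B3, B3–B4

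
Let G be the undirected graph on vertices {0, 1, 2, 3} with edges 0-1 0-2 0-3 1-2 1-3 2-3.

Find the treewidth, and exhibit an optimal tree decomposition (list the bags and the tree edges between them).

A single bag containing all 4 vertices is trivially a valid decomposition of width 3. On the other hand G contains the 4-clique {0, 1, 2, 3}. A clique must lie in a single bag of any decomposition, so no decomposition can have width below 3. Hence tw(G) = 3 exactly.

Treewidth 3.
Bags: B1 = {0, 1, 2, 3}
Tree: (single bag)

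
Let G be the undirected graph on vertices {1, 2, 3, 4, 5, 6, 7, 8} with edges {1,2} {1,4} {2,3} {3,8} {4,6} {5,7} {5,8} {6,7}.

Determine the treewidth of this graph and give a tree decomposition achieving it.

Every bag has size at most 3, so the width is 3 − 1 = 2 and tw(G) ≤ 2. Since 4–1–2–3–8–5–7–6–4 is a cycle in G, G is not acyclic. Forests are exactly the graphs of treewidth ≤ 1, so tw(G) ≥ 2. Combining the bounds, tw(G) = 2.

Treewidth 2.
Bags: B1 = {1, 2, 4}  B2 = {2, 3, 4}  B3 = {3, 4, 8}  B4 = {4, 5, 8}  B5 = {4, 5, 7}  B6 = {4, 6, 7}
Tree: B1–B2, B2–B3, B3–B4, B4–B5, B5–B6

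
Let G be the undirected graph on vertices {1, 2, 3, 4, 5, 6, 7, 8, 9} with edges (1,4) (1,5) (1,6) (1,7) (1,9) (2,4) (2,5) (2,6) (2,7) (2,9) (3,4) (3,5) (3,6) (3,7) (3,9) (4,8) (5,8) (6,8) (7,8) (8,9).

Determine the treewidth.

A width-4 tree decomposition is:
Bags: B1 = {1, 2, 3, 8, 9}  B2 = {1, 2, 3, 5, 8}  B3 = {1, 2, 3, 4, 8}  B4 = {1, 2, 3, 6, 8}  B5 = {1, 2, 3, 7, 8}
Tree: B1–B2, B2–B3, B3–B4, B4–B5
The largest bag has 5 vertices, giving width 4; this decomposition certifies tw(G) ≤ 4. For the lower bound: the 5 vertex sets {8,9}, {1,5}, {2,4}, {3}, {6} are disjoint, each induces a connected subgraph, and every pair is joined by at least one edge of G. Contracting each set to a single vertex therefore yields K_{5} as a minor, and since treewidth is minor-monotone, tw(G) ≥ tw(K_{5}) = 4. Hence tw(G) = 4 exactly.

4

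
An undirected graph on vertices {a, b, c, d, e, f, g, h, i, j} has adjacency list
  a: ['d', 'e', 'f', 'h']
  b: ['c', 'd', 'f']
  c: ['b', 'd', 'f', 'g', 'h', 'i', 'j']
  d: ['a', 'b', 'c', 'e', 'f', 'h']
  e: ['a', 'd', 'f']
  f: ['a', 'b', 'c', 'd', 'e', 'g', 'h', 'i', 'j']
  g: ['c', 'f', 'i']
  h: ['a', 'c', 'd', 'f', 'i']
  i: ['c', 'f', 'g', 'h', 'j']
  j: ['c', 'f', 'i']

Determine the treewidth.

A width-3 tree decomposition is:
Bags: B1 = {c, d, f, h}  B2 = {a, d, f, h}  B3 = {b, c, d, f}  B4 = {c, f, h, i}  B5 = {c, f, g, i}  B6 = {c, f, i, j}  B7 = {a, d, e, f}
Tree: B1–B2, B1–B3, B1–B4, B4–B5, B4–B6, B2–B7
Every bag has size at most 4, so the width is 4 − 1 = 3 and tw(G) ≤ 3. For the lower bound, the 4 vertices {a, d, e, f} are pairwise adjacent, and any tree decomposition puts a clique entirely inside one bag — forcing width ≥ 3. Therefore the treewidth is 3.

3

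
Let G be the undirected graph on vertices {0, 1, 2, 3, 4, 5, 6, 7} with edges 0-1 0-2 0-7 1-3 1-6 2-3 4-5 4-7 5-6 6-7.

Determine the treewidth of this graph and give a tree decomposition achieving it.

Every bag has size at most 3, so the width is 3 − 1 = 2 and tw(G) ≤ 2. Since 2–3–1–0–2 is a cycle in G, G is not acyclic. Forests are exactly the graphs of treewidth ≤ 1, so tw(G) ≥ 2. Therefore the treewidth is 2.

Treewidth 2.
Bags: B1 = {0, 2, 3}  B2 = {0, 1, 3}  B3 = {0, 1, 7}  B4 = {1, 6, 7}  B5 = {4, 6, 7}  B6 = {4, 5, 6}
Tree: B1–B2, B2–B3, B3–B4, B4–B5, B5–B6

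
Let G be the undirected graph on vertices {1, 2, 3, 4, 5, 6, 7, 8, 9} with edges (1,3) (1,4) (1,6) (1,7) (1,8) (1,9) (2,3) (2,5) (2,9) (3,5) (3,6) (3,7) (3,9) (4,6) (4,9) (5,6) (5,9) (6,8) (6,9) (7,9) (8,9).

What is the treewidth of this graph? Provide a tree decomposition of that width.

Treewidth 3.
One optimal decomposition is:
Bags: B1 = {1, 3, 6, 9}  B2 = {1, 6, 8, 9}  B3 = {1, 4, 6, 9}  B4 = {3, 5, 6, 9}  B5 = {1, 3, 7, 9}  B6 = {2, 3, 5, 9}
Tree: B1–B2, B1–B3, B1–B4, B1–B5, B4–B6

Each bag holds 4 vertices, so the decomposition has width 3, which upper-bounds the treewidth. For the lower bound, the 4 vertices {1, 6, 8, 9} are pairwise adjacent, and any tree decomposition puts a clique entirely inside one bag — forcing width ≥ 3. Therefore the treewidth is 3.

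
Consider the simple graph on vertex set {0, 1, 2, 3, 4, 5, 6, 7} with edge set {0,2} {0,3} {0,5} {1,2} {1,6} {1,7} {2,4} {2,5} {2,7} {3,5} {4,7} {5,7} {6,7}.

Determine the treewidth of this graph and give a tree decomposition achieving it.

Each bag holds 3 vertices, so the decomposition has width 2, which upper-bounds the treewidth. For the lower bound, the 3 vertices {0, 2, 5} are pairwise adjacent, and any tree decomposition puts a clique entirely inside one bag — forcing width ≥ 2. Hence tw(G) = 2 exactly.

Treewidth 2.
One such decomposition:
Bags: B1 = {1, 2, 7}  B2 = {2, 5, 7}  B3 = {2, 4, 7}  B4 = {0, 2, 5}  B5 = {1, 6, 7}  B6 = {0, 3, 5}
Tree: B1–B2, B1–B3, B2–B4, B1–B5, B4–B6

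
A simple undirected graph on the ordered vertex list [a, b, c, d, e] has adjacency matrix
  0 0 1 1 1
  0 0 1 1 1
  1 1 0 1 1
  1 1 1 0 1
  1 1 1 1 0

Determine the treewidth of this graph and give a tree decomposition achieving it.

Every bag has size at most 4, so the width is 4 − 1 = 3 and tw(G) ≤ 3. Conversely, {a, c, d, e} is a clique of size 4, and the vertices of any clique must share a bag in every tree decomposition; so some bag has ≥ 4 vertices and tw(G) ≥ 3. Combining the bounds, tw(G) = 3.

Treewidth 3.
Bags: B1 = {b, c, d, e}  B2 = {a, c, d, e}
Tree: B1–B2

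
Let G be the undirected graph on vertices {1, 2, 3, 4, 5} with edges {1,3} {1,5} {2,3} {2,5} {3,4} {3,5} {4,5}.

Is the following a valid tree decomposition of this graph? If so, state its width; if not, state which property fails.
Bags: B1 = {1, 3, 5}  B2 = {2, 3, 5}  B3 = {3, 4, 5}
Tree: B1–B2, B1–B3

Yes; width 2.

Checking the three conditions: (i) the bags cover all of {1, 2, 3, 4, 5}; (ii) for each edge, some bag contains both endpoints; (iii) the bags containing any fixed vertex form a subtree. All hold, so the decomposition is valid with width 3 − 1 = 2.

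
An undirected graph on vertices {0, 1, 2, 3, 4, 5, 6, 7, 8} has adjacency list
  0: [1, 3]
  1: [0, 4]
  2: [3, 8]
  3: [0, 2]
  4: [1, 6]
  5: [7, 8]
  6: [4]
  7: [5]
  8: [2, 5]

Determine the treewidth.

A width-1 tree decomposition is:
Bags: B1 = {4, 6}  B2 = {1, 4}  B3 = {0, 1}  B4 = {0, 3}  B5 = {2, 3}  B6 = {2, 8}  B7 = {5, 8}  B8 = {5, 7}
Tree: B1–B2, B2–B3, B3–B4, B4–B5, B5–B6, B6–B7, B7–B8
Every bag has size at most 2, so the width is 2 − 1 = 1 and tw(G) ≤ 1. Since G has at least one edge (e.g. 6–4), it is not an edgeless graph, so tw(G) ≥ 1. The upper and lower bounds meet at 1, so that is the treewidth.

1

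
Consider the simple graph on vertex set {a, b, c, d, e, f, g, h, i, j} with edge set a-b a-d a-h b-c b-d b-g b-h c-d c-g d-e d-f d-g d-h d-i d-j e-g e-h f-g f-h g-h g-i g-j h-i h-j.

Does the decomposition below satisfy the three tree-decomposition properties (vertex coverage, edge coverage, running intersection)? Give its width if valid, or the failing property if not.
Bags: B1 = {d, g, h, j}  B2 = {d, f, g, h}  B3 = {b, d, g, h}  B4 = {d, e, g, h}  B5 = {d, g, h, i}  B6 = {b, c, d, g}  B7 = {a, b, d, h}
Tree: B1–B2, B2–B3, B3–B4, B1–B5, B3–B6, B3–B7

Yes; width 3.

Every vertex of G appears in some bag (union = {a, b, c, d, e, f, g, h, i, j}); every edge is covered by a bag; and for each vertex v the set of bags containing v is connected in the bag tree. The decomposition is therefore valid. The largest bag has 4 vertices, so the width is 3.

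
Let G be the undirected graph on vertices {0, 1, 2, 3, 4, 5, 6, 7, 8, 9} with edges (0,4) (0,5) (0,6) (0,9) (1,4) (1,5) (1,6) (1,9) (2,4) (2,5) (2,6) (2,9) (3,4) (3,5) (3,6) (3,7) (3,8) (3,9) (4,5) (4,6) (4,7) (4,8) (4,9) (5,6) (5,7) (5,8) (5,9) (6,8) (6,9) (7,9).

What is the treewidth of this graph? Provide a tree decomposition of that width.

Each bag holds 5 vertices, so the decomposition has width 4, which upper-bounds the treewidth. On the other hand G contains the 5-clique {3, 4, 5, 6, 8}. A clique must lie in a single bag of any decomposition, so no decomposition can have width below 4. Therefore the treewidth is 4.

Treewidth 4.
One such decomposition:
Bags: B1 = {0, 4, 5, 6, 9}  B2 = {2, 4, 5, 6, 9}  B3 = {3, 4, 5, 6, 9}  B4 = {1, 4, 5, 6, 9}  B5 = {3, 4, 5, 7, 9}  B6 = {3, 4, 5, 6, 8}
Tree: B1–B2, B1–B3, B2–B4, B3–B5, B3–B6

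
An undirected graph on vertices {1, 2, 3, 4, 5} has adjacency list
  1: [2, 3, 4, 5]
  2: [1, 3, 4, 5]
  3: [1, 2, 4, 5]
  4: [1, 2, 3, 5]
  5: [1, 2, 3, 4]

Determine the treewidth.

A width-4 tree decomposition is:
Bags: B1 = {1, 2, 3, 4, 5}
Tree: (single bag)
A single bag containing all 5 vertices is trivially a valid decomposition of width 4. Conversely, {1, 2, 3, 4, 5} is a clique of size 5, and the vertices of any clique must share a bag in every tree decomposition; so some bag has ≥ 5 vertices and tw(G) ≥ 4. The upper and lower bounds meet at 4, so that is the treewidth.

4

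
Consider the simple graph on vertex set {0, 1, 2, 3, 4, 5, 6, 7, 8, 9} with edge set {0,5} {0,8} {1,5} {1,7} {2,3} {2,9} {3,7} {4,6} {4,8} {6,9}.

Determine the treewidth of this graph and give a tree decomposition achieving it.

Every bag has size at most 3, so the width is 3 − 1 = 2 and tw(G) ≤ 2. For the lower bound, G contains the cycle 5–0–8–4–6–9–2–3–7–1–5, so G is not a forest; only forests have treewidth ≤ 1, hence tw(G) ≥ 2. Hence tw(G) = 2 exactly.

Treewidth 2.
Bags: B1 = {0, 5, 8}  B2 = {4, 5, 8}  B3 = {4, 5, 6}  B4 = {5, 6, 9}  B5 = {2, 5, 9}  B6 = {2, 3, 5}  B7 = {3, 5, 7}  B8 = {1, 5, 7}
Tree: B1–B2, B2–B3, B3–B4, B4–B5, B5–B6, B6–B7, B7–B8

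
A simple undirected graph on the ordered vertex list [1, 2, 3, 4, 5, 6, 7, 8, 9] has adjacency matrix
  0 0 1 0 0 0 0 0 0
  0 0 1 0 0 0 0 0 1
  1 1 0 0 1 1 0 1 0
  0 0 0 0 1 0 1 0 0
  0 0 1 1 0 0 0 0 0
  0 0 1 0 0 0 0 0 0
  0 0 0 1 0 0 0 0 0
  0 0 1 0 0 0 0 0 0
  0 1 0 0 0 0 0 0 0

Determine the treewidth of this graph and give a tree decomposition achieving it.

Treewidth 1.
One such decomposition:
Bags: B1 = {3, 5}  B2 = {1, 3}  B3 = {2, 3}  B4 = {2, 9}  B5 = {3, 6}  B6 = {3, 8}  B7 = {4, 5}  B8 = {4, 7}
Tree: B1–B2, B2–B3, B3–B4, B1–B5, B2–B6, B1–B7, B7–B8

Each bag holds 2 vertices, so the decomposition has width 1, which upper-bounds the treewidth. Any graph with an edge has treewidth ≥ 1, and G has the edge 3–5. Therefore the treewidth is 1.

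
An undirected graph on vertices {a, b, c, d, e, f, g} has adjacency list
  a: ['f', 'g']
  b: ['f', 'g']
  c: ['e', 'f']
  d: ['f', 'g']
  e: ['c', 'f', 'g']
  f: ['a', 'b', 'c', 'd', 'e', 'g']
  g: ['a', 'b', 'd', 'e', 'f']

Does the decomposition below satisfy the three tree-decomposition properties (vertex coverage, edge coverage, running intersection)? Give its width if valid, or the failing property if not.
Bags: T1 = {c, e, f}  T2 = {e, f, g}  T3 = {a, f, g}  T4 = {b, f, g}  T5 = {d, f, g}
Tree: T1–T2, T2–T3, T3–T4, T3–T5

Yes; width 2.

Every vertex of G appears in some bag (union = {a, b, c, d, e, f, g}); every edge is covered by a bag; and for each vertex v the set of bags containing v is connected in the bag tree. The decomposition is therefore valid. The largest bag has 3 vertices, so the width is 2.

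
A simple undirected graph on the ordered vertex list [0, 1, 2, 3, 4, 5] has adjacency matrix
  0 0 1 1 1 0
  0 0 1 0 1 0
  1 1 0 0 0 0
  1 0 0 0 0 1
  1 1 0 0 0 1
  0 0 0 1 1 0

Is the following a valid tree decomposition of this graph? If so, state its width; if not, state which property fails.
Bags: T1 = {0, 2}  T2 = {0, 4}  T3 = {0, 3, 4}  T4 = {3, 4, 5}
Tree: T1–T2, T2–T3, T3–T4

No — vertex 1 appears in no bag.

A tree decomposition must satisfy three properties: every vertex lies in some bag; for every edge, both endpoints lie together in some bag; and for every vertex, the bags containing it form a connected subtree. Here vertex 1 appears in no bag, so the decomposition is invalid.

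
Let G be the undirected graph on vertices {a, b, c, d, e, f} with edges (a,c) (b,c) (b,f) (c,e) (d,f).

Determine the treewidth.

1

A width-1 tree decomposition is:
Bags: B1 = {b, f}  B2 = {b, c}  B3 = {c, e}  B4 = {a, c}  B5 = {d, f}
Tree: B1–B2, B2–B3, B2–B4, B1–B5
The largest bag has 2 vertices, giving width 1; this decomposition certifies tw(G) ≤ 1. Any graph with an edge has treewidth ≥ 1, and G has the edge b–f. Hence tw(G) = 1 exactly.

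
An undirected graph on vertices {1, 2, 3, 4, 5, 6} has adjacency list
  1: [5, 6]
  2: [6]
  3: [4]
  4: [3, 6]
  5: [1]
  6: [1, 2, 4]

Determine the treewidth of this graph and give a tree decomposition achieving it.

The largest bag has 2 vertices, giving width 1; this decomposition certifies tw(G) ≤ 1. Since G has at least one edge (e.g. 6–2), it is not an edgeless graph, so tw(G) ≥ 1. The upper and lower bounds meet at 1, so that is the treewidth.

Treewidth 1.
Bags: B1 = {2, 6}  B2 = {4, 6}  B3 = {3, 4}  B4 = {1, 6}  B5 = {1, 5}
Tree: B1–B2, B2–B3, B1–B4, B4–B5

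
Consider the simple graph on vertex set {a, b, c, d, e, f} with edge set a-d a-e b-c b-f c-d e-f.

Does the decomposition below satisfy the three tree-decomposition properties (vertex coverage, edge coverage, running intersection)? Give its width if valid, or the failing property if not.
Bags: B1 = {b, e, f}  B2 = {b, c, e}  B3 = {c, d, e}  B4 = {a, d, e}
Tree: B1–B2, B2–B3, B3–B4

Yes; width 2.

Every vertex of G appears in some bag (union = {a, b, c, d, e, f}); every edge is covered by a bag; and for each vertex v the set of bags containing v is connected in the bag tree. The decomposition is therefore valid. The largest bag has 3 vertices, so the width is 2.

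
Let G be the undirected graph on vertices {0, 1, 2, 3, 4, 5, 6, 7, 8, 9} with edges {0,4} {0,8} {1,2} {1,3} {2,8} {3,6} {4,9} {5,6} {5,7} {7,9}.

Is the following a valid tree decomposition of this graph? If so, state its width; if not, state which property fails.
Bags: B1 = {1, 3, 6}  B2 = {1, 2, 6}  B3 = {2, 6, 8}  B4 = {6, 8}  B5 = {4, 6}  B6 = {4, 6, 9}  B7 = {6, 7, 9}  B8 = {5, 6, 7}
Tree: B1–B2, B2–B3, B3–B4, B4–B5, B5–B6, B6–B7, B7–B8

No — vertex 0 appears in no bag.

A tree decomposition must satisfy three properties: every vertex lies in some bag; for every edge, both endpoints lie together in some bag; and for every vertex, the bags containing it form a connected subtree. Here vertex 0 appears in no bag, so the decomposition is invalid.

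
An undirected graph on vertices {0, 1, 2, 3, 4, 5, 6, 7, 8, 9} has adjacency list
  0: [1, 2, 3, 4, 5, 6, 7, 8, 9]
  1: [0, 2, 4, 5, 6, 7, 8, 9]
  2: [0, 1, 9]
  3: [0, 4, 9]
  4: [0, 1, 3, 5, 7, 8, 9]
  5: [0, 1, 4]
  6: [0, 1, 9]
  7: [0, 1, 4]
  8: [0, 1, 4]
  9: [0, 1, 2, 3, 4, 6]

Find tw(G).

3

A width-3 tree decomposition is:
Bags: B1 = {0, 1, 4, 7}  B2 = {0, 1, 4, 8}  B3 = {0, 1, 4, 9}  B4 = {0, 1, 6, 9}  B5 = {0, 3, 4, 9}  B6 = {0, 1, 4, 5}  B7 = {0, 1, 2, 9}
Tree: B1–B2, B1–B3, B3–B4, B3–B5, B3–B6, B4–B7
Each bag holds 4 vertices, so the decomposition has width 3, which upper-bounds the treewidth. On the other hand G contains the 4-clique {0, 1, 2, 9}. A clique must lie in a single bag of any decomposition, so no decomposition can have width below 3. The upper and lower bounds meet at 3, so that is the treewidth.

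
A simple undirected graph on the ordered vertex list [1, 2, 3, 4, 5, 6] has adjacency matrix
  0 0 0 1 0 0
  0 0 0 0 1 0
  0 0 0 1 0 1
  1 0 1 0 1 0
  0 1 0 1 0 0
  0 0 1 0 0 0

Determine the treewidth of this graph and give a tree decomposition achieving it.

The largest bag has 2 vertices, giving width 1; this decomposition certifies tw(G) ≤ 1. G has an edge, so its treewidth is at least 1. Hence tw(G) = 1 exactly.

Treewidth 1.
One optimal decomposition is:
Bags: B1 = {3, 6}  B2 = {3, 4}  B3 = {4, 5}  B4 = {2, 5}  B5 = {1, 4}
Tree: B1–B2, B2–B3, B3–B4, B2–B5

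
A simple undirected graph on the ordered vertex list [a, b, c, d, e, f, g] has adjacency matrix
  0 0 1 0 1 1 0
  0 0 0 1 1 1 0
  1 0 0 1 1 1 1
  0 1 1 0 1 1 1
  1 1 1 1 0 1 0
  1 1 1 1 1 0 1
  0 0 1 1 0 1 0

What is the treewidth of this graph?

A width-3 tree decomposition is:
Bags: B1 = {c, d, e, f}  B2 = {b, d, e, f}  B3 = {a, c, e, f}  B4 = {c, d, f, g}
Tree: B1–B2, B1–B3, B1–B4
Every bag has size at most 4, so the width is 4 − 1 = 3 and tw(G) ≤ 3. For the lower bound, the 4 vertices {c, d, f, g} are pairwise adjacent, and any tree decomposition puts a clique entirely inside one bag — forcing width ≥ 3. Therefore the treewidth is 3.

3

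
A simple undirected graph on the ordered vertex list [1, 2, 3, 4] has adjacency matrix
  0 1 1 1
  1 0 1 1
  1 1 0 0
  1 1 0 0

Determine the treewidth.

2

A width-2 tree decomposition is:
Bags: B1 = {1, 2, 3}  B2 = {1, 2, 4}
Tree: B1–B2
Every bag has size at most 3, so the width is 3 − 1 = 2 and tw(G) ≤ 2. Conversely, {1, 2, 3} is a clique of size 3, and the vertices of any clique must share a bag in every tree decomposition; so some bag has ≥ 3 vertices and tw(G) ≥ 2. Therefore the treewidth is 2.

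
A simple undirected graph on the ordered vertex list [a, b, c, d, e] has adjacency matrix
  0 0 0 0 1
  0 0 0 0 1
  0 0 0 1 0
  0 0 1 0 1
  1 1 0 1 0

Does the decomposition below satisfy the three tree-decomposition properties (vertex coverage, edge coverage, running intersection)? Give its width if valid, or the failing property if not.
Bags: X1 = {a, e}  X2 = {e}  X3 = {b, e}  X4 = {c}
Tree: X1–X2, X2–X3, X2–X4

A tree decomposition must satisfy three properties: every vertex lies in some bag; for every edge, both endpoints lie together in some bag; and for every vertex, the bags containing it form a connected subtree. Here vertex d appears in no bag, so the decomposition is invalid.

No — vertex d appears in no bag.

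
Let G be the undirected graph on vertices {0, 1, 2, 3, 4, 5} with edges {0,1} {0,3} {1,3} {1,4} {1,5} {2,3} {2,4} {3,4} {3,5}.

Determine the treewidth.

2

A width-2 tree decomposition is:
Bags: B1 = {1, 3, 4}  B2 = {1, 3, 5}  B3 = {2, 3, 4}  B4 = {0, 1, 3}
Tree: B1–B2, B1–B3, B1–B4
Every bag has size at most 3, so the width is 3 − 1 = 2 and tw(G) ≤ 2. For the lower bound, the 3 vertices {0, 1, 3} are pairwise adjacent, and any tree decomposition puts a clique entirely inside one bag — forcing width ≥ 2. The upper and lower bounds meet at 2, so that is the treewidth.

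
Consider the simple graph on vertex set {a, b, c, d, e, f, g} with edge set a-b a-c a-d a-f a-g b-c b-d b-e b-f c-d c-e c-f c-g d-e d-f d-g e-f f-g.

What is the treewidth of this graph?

4

A width-4 tree decomposition is:
Bags: B1 = {a, c, d, f, g}  B2 = {a, b, c, d, f}  B3 = {b, c, d, e, f}
Tree: B1–B2, B2–B3
Each bag holds 5 vertices, so the decomposition has width 4, which upper-bounds the treewidth. Conversely, {b, c, d, e, f} is a clique of size 5, and the vertices of any clique must share a bag in every tree decomposition; so some bag has ≥ 5 vertices and tw(G) ≥ 4. Therefore the treewidth is 4.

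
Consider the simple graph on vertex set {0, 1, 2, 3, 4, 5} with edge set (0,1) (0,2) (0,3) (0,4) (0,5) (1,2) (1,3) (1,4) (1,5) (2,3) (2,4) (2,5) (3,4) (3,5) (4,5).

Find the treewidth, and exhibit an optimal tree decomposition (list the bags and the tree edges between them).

Treewidth 5.
One such decomposition:
Bags: B1 = {0, 1, 2, 3, 4, 5}
Tree: (single bag)

With just one bag of size 6, the width is 6 − 1 = 5, so tw(G) ≤ 5. For the lower bound, the 6 vertices {0, 1, 2, 3, 4, 5} are pairwise adjacent, and any tree decomposition puts a clique entirely inside one bag — forcing width ≥ 5. The upper and lower bounds meet at 5, so that is the treewidth.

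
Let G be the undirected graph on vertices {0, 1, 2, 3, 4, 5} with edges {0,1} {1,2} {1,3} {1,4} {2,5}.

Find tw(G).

1

A width-1 tree decomposition is:
Bags: B1 = {1, 3}  B2 = {1, 2}  B3 = {2, 5}  B4 = {1, 4}  B5 = {0, 1}
Tree: B1–B2, B2–B3, B2–B4, B4–B5
Every bag has size at most 2, so the width is 2 − 1 = 1 and tw(G) ≤ 1. Since G has at least one edge (e.g. 1–3), it is not an edgeless graph, so tw(G) ≥ 1. Combining the bounds, tw(G) = 1.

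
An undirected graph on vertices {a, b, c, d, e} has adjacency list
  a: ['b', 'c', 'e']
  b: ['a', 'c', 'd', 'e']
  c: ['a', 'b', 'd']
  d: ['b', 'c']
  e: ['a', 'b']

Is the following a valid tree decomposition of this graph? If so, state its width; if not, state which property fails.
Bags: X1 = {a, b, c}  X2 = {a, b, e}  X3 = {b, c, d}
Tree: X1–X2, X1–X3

Yes; width 2.

Checking the three conditions: (i) the bags cover all of {a, b, c, d, e}; (ii) for each edge, some bag contains both endpoints; (iii) the bags containing any fixed vertex form a subtree. All hold, so the decomposition is valid with width 3 − 1 = 2.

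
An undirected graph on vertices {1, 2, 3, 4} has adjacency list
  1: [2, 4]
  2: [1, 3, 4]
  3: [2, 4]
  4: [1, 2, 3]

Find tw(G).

2

A width-2 tree decomposition is:
Bags: B1 = {2, 3, 4}  B2 = {1, 2, 4}
Tree: B1–B2
The largest bag has 3 vertices, giving width 2; this decomposition certifies tw(G) ≤ 2. Conversely, {1, 2, 4} is a clique of size 3, and the vertices of any clique must share a bag in every tree decomposition; so some bag has ≥ 3 vertices and tw(G) ≥ 2. The upper and lower bounds meet at 2, so that is the treewidth.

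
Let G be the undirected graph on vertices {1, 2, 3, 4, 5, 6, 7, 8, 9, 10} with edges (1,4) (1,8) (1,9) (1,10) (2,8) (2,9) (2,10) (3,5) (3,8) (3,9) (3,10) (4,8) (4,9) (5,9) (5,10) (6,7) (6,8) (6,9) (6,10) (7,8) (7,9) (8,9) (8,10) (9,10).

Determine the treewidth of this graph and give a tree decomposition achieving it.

Treewidth 3.
One optimal decomposition is:
Bags: B1 = {6, 8, 9, 10}  B2 = {1, 8, 9, 10}  B3 = {6, 7, 8, 9}  B4 = {1, 4, 8, 9}  B5 = {2, 8, 9, 10}  B6 = {3, 8, 9, 10}  B7 = {3, 5, 9, 10}
Tree: B1–B2, B1–B3, B2–B4, B2–B5, B5–B6, B6–B7

Each bag holds 4 vertices, so the decomposition has width 3, which upper-bounds the treewidth. For the lower bound, the 4 vertices {1, 8, 9, 10} are pairwise adjacent, and any tree decomposition puts a clique entirely inside one bag — forcing width ≥ 3. The upper and lower bounds meet at 3, so that is the treewidth.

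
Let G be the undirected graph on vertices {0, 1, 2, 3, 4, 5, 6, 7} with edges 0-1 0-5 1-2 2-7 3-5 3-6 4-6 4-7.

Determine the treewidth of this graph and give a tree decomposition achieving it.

Treewidth 2.
One optimal decomposition is:
Bags: B1 = {1, 2, 7}  B2 = {1, 4, 7}  B3 = {1, 4, 6}  B4 = {1, 3, 6}  B5 = {1, 3, 5}  B6 = {0, 1, 5}
Tree: B1–B2, B2–B3, B3–B4, B4–B5, B5–B6

Each bag holds 3 vertices, so the decomposition has width 2, which upper-bounds the treewidth. The edges 1–2–7–4–6–3–5–0–1 form a cycle, so G is not a tree and its treewidth is at least 2. Combining the bounds, tw(G) = 2.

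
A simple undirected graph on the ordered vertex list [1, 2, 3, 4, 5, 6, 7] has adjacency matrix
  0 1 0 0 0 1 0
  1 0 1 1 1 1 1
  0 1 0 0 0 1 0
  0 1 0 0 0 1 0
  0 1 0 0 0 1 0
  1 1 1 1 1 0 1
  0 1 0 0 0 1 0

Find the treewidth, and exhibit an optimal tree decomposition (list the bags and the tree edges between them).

The largest bag has 3 vertices, giving width 2; this decomposition certifies tw(G) ≤ 2. Conversely, {1, 2, 6} is a clique of size 3, and the vertices of any clique must share a bag in every tree decomposition; so some bag has ≥ 3 vertices and tw(G) ≥ 2. Hence tw(G) = 2 exactly.

Treewidth 2.
One optimal decomposition is:
Bags: B1 = {2, 3, 6}  B2 = {1, 2, 6}  B3 = {2, 6, 7}  B4 = {2, 4, 6}  B5 = {2, 5, 6}
Tree: B1–B2, B2–B3, B1–B4, B3–B5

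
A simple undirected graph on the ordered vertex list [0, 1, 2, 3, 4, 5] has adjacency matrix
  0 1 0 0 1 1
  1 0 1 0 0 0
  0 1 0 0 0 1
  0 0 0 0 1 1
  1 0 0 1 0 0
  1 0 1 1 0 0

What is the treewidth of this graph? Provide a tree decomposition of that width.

Every bag has size at most 3, so the width is 3 − 1 = 2 and tw(G) ≤ 2. For the lower bound, G contains the cycle 1–2–5–0–1, so G is not a forest; only forests have treewidth ≤ 1, hence tw(G) ≥ 2. The upper and lower bounds meet at 2, so that is the treewidth.

Treewidth 2.
Bags: B1 = {0, 1, 2}  B2 = {0, 2, 5}  B3 = {0, 4, 5}  B4 = {3, 4, 5}
Tree: B1–B2, B2–B3, B3–B4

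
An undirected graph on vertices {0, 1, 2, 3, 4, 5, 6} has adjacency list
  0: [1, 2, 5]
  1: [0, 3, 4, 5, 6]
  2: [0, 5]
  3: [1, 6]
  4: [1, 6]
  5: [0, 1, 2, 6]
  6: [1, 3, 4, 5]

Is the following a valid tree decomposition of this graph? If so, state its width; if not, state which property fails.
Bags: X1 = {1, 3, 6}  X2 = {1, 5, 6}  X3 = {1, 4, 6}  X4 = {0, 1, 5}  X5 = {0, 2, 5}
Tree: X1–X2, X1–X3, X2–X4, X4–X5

Yes; width 2.

Checking the three conditions: (i) the bags cover all of {0, 1, 2, 3, 4, 5, 6}; (ii) for each edge, some bag contains both endpoints; (iii) the bags containing any fixed vertex form a subtree. All hold, so the decomposition is valid with width 3 − 1 = 2.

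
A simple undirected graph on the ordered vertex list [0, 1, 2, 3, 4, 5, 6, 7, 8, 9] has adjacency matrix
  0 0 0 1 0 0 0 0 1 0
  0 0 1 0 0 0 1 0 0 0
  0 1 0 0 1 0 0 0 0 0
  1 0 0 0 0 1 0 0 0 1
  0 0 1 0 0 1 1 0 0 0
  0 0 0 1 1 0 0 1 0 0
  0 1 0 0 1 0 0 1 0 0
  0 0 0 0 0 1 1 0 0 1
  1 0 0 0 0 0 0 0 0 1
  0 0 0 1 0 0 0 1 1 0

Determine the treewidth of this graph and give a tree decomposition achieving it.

Treewidth 2.
One optimal decomposition is:
Bags: B1 = {0, 8, 9}  B2 = {0, 3, 9}  B3 = {3, 7, 9}  B4 = {3, 5, 7}  B5 = {5, 6, 7}  B6 = {4, 5, 6}  B7 = {1, 4, 6}  B8 = {1, 2, 4}
Tree: B1–B2, B2–B3, B3–B4, B4–B5, B5–B6, B6–B7, B7–B8

The largest bag has 3 vertices, giving width 2; this decomposition certifies tw(G) ≤ 2. Since 8–0–3–9–8 is a cycle in G, G is not acyclic. Forests are exactly the graphs of treewidth ≤ 1, so tw(G) ≥ 2. Hence tw(G) = 2 exactly.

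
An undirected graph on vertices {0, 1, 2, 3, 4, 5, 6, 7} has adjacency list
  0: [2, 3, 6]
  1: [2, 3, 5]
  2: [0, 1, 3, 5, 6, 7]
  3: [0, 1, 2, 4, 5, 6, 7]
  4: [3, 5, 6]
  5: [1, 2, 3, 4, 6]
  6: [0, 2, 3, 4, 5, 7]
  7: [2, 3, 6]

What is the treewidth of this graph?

A width-3 tree decomposition is:
Bags: B1 = {2, 3, 5, 6}  B2 = {3, 4, 5, 6}  B3 = {2, 3, 6, 7}  B4 = {1, 2, 3, 5}  B5 = {0, 2, 3, 6}
Tree: B1–B2, B1–B3, B1–B4, B3–B5
The largest bag has 4 vertices, giving width 3; this decomposition certifies tw(G) ≤ 3. For the lower bound, the 4 vertices {1, 2, 3, 5} are pairwise adjacent, and any tree decomposition puts a clique entirely inside one bag — forcing width ≥ 3. Combining the bounds, tw(G) = 3.

3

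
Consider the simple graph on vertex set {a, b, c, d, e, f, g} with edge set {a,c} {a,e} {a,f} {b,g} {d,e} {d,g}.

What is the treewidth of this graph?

A width-1 tree decomposition is:
Bags: B1 = {a, e}  B2 = {d, e}  B3 = {d, g}  B4 = {a, c}  B5 = {b, g}  B6 = {a, f}
Tree: B1–B2, B2–B3, B1–B4, B3–B5, B4–B6
Every bag has size at most 2, so the width is 2 − 1 = 1 and tw(G) ≤ 1. Any graph with an edge has treewidth ≥ 1, and G has the edge e–a. Therefore the treewidth is 1.

1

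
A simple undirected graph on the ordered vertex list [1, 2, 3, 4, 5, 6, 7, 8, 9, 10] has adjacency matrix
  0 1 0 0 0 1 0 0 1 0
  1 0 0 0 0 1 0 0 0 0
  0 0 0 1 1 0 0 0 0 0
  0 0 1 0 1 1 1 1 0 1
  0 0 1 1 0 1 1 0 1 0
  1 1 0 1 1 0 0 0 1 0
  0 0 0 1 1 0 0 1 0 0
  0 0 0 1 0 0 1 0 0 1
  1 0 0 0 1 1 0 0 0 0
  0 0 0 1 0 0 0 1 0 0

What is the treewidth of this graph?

A width-2 tree decomposition is:
Bags: B1 = {4, 8, 10}  B2 = {4, 7, 8}  B3 = {4, 5, 7}  B4 = {3, 4, 5}  B5 = {4, 5, 6}  B6 = {5, 6, 9}  B7 = {1, 6, 9}  B8 = {1, 2, 6}
Tree: B1–B2, B2–B3, B3–B4, B3–B5, B5–B6, B6–B7, B7–B8
Every bag has size at most 3, so the width is 3 − 1 = 2 and tw(G) ≤ 2. On the other hand G contains the 3-clique {1, 6, 9}. A clique must lie in a single bag of any decomposition, so no decomposition can have width below 2. Combining the bounds, tw(G) = 2.

2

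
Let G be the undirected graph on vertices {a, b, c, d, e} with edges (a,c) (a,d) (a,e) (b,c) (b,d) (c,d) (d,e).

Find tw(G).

A width-2 tree decomposition is:
Bags: B1 = {a, d, e}  B2 = {a, c, d}  B3 = {b, c, d}
Tree: B1–B2, B2–B3
The largest bag has 3 vertices, giving width 2; this decomposition certifies tw(G) ≤ 2. Conversely, {a, d, e} is a clique of size 3, and the vertices of any clique must share a bag in every tree decomposition; so some bag has ≥ 3 vertices and tw(G) ≥ 2. Therefore the treewidth is 2.

2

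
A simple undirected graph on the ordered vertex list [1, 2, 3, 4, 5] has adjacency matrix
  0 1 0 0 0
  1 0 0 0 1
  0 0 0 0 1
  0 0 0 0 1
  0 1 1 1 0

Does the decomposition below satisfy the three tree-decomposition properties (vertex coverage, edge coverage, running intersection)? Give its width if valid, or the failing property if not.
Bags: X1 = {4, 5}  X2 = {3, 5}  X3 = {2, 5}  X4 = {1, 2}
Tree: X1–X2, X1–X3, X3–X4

Yes; width 1.

Every vertex of G appears in some bag (union = {1, 2, 3, 4, 5}); every edge is covered by a bag; and for each vertex v the set of bags containing v is connected in the bag tree. The decomposition is therefore valid. The largest bag has 2 vertices, so the width is 1.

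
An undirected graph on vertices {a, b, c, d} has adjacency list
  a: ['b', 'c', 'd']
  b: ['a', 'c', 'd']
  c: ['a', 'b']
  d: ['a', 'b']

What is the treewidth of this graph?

A width-2 tree decomposition is:
Bags: B1 = {a, b, c}  B2 = {a, b, d}
Tree: B1–B2
The largest bag has 3 vertices, giving width 2; this decomposition certifies tw(G) ≤ 2. Conversely, {a, b, d} is a clique of size 3, and the vertices of any clique must share a bag in every tree decomposition; so some bag has ≥ 3 vertices and tw(G) ≥ 2. Therefore the treewidth is 2.

2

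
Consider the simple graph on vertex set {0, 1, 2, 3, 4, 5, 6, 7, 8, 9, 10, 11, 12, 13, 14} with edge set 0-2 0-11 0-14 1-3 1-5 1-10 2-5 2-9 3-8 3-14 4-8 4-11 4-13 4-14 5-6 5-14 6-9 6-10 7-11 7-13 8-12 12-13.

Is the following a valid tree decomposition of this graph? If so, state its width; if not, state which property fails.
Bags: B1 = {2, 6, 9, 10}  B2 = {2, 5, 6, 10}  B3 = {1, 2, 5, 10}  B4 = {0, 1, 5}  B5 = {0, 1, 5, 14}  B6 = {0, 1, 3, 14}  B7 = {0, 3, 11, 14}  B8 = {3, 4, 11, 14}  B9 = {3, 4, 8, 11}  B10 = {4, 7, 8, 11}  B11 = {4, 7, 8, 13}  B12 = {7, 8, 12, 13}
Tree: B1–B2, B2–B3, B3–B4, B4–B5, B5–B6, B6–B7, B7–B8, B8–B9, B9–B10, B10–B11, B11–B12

No — edge (2,0) lies in no bag.

A tree decomposition must satisfy three properties: every vertex lies in some bag; for every edge, both endpoints lie together in some bag; and for every vertex, the bags containing it form a connected subtree. Here edge (2,0) lies in no bag, so the decomposition is invalid.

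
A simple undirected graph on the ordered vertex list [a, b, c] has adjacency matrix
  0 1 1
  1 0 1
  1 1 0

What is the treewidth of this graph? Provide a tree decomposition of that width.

With just one bag of size 3, the width is 3 − 1 = 2, so tw(G) ≤ 2. On the other hand G contains the 3-clique {a, b, c}. A clique must lie in a single bag of any decomposition, so no decomposition can have width below 2. Combining the bounds, tw(G) = 2.

Treewidth 2.
Bags: B1 = {a, b, c}
Tree: (single bag)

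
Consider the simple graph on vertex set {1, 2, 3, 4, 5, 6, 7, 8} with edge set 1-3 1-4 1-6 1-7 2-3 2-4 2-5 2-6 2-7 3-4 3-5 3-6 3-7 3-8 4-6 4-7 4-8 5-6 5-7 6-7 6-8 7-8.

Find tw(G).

A width-4 tree decomposition is:
Bags: B1 = {1, 3, 4, 6, 7}  B2 = {2, 3, 4, 6, 7}  B3 = {2, 3, 5, 6, 7}  B4 = {3, 4, 6, 7, 8}
Tree: B1–B2, B2–B3, B2–B4
Every bag has size at most 5, so the width is 5 − 1 = 4 and tw(G) ≤ 4. Conversely, {3, 4, 6, 7, 8} is a clique of size 5, and the vertices of any clique must share a bag in every tree decomposition; so some bag has ≥ 5 vertices and tw(G) ≥ 4. The upper and lower bounds meet at 4, so that is the treewidth.

4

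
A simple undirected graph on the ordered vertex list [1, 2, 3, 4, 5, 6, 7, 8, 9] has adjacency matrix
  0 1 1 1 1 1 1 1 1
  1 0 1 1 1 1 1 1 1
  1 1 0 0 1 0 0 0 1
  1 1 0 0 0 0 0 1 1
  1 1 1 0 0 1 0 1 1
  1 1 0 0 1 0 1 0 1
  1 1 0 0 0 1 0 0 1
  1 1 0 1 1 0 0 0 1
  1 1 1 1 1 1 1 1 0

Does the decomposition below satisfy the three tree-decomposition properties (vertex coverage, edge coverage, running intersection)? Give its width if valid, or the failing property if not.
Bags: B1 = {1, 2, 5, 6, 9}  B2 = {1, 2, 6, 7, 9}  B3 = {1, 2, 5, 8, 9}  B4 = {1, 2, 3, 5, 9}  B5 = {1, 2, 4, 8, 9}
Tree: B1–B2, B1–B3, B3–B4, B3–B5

Yes; width 4.

Checking the three conditions: (i) the bags cover all of {1, 2, 3, 4, 5, 6, 7, 8, 9}; (ii) for each edge, some bag contains both endpoints; (iii) the bags containing any fixed vertex form a subtree. All hold, so the decomposition is valid with width 5 − 1 = 4.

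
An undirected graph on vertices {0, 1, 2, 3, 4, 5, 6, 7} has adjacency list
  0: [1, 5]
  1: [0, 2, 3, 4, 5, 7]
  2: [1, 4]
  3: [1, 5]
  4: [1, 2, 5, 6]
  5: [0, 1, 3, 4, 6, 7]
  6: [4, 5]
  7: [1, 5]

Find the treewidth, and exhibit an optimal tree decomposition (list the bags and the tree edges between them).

Each bag holds 3 vertices, so the decomposition has width 2, which upper-bounds the treewidth. Conversely, {1, 2, 4} is a clique of size 3, and the vertices of any clique must share a bag in every tree decomposition; so some bag has ≥ 3 vertices and tw(G) ≥ 2. Therefore the treewidth is 2.

Treewidth 2.
One such decomposition:
Bags: B1 = {1, 5, 7}  B2 = {1, 3, 5}  B3 = {0, 1, 5}  B4 = {1, 4, 5}  B5 = {4, 5, 6}  B6 = {1, 2, 4}
Tree: B1–B2, B1–B3, B1–B4, B4–B5, B4–B6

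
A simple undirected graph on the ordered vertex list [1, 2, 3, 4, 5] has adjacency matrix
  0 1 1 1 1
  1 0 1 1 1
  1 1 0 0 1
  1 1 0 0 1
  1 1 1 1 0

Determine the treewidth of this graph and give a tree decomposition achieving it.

The largest bag has 4 vertices, giving width 3; this decomposition certifies tw(G) ≤ 3. Conversely, {1, 2, 3, 5} is a clique of size 4, and the vertices of any clique must share a bag in every tree decomposition; so some bag has ≥ 4 vertices and tw(G) ≥ 3. The upper and lower bounds meet at 3, so that is the treewidth.

Treewidth 3.
One optimal decomposition is:
Bags: B1 = {1, 2, 3, 5}  B2 = {1, 2, 4, 5}
Tree: B1–B2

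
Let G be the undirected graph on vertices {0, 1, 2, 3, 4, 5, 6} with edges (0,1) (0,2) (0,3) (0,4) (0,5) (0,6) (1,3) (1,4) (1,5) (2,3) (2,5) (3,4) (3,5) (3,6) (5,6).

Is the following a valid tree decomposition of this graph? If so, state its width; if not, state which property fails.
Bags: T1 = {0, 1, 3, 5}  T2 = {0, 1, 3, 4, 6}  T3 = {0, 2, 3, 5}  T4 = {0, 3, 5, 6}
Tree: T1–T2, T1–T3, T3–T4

No — bags containing vertex 6 are not connected in the tree.

A tree decomposition must satisfy three properties: every vertex lies in some bag; for every edge, both endpoints lie together in some bag; and for every vertex, the bags containing it form a connected subtree. Here bags containing vertex 6 are not connected in the tree, so the decomposition is invalid.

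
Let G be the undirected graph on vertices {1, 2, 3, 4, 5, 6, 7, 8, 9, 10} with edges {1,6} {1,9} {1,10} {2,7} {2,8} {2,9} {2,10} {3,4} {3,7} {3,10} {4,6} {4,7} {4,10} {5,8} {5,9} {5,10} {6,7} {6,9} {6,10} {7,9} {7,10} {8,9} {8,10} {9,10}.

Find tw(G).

3

A width-3 tree decomposition is:
Bags: B1 = {2, 7, 9, 10}  B2 = {6, 7, 9, 10}  B3 = {1, 6, 9, 10}  B4 = {4, 6, 7, 10}  B5 = {3, 4, 7, 10}  B6 = {2, 8, 9, 10}  B7 = {5, 8, 9, 10}
Tree: B1–B2, B2–B3, B2–B4, B4–B5, B1–B6, B6–B7
Each bag holds 4 vertices, so the decomposition has width 3, which upper-bounds the treewidth. Conversely, {1, 6, 9, 10} is a clique of size 4, and the vertices of any clique must share a bag in every tree decomposition; so some bag has ≥ 4 vertices and tw(G) ≥ 3. Combining the bounds, tw(G) = 3.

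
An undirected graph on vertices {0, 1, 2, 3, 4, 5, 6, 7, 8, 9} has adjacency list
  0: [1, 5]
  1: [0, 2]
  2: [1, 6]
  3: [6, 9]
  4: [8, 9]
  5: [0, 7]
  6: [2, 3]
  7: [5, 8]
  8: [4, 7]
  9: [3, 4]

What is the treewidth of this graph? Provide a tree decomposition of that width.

Treewidth 2.
One optimal decomposition is:
Bags: B1 = {0, 1, 2}  B2 = {0, 2, 5}  B3 = {2, 5, 7}  B4 = {2, 7, 8}  B5 = {2, 4, 8}  B6 = {2, 4, 9}  B7 = {2, 3, 9}  B8 = {2, 3, 6}
Tree: B1–B2, B2–B3, B3–B4, B4–B5, B5–B6, B6–B7, B7–B8

Each bag holds 3 vertices, so the decomposition has width 2, which upper-bounds the treewidth. Since 2–1–0–5–7–8–4–9–3–6–2 is a cycle in G, G is not acyclic. Forests are exactly the graphs of treewidth ≤ 1, so tw(G) ≥ 2. Hence tw(G) = 2 exactly.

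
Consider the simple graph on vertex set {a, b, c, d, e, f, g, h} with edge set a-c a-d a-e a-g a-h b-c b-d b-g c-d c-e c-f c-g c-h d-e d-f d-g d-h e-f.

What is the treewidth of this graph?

3

A width-3 tree decomposition is:
Bags: B1 = {a, c, d, g}  B2 = {a, c, d, e}  B3 = {a, c, d, h}  B4 = {c, d, e, f}  B5 = {b, c, d, g}
Tree: B1–B2, B1–B3, B2–B4, B1–B5
The largest bag has 4 vertices, giving width 3; this decomposition certifies tw(G) ≤ 3. On the other hand G contains the 4-clique {a, c, d, g}. A clique must lie in a single bag of any decomposition, so no decomposition can have width below 3. The upper and lower bounds meet at 3, so that is the treewidth.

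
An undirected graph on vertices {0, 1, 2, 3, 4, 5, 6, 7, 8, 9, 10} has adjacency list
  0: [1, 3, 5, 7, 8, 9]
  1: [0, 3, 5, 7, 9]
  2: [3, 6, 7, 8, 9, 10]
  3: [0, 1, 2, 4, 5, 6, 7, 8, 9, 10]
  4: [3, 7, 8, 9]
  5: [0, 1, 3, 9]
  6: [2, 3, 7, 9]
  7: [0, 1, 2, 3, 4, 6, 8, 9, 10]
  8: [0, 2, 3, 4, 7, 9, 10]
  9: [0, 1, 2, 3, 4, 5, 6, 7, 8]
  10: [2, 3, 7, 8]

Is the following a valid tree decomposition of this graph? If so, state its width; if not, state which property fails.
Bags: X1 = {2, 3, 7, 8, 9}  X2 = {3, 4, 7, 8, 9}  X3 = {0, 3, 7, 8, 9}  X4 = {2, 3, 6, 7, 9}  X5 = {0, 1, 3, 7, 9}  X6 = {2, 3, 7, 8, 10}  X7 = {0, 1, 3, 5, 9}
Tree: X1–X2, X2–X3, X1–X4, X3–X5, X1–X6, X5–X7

Vertex coverage: the bags together contain {0, 1, 2, 3, 4, 5, 6, 7, 8, 9, 10}, the full vertex set. Edge coverage: each edge of G has both endpoints in at least one bag. Running intersection: for every vertex, the bags containing it form a connected subtree. All three properties hold, so this is a valid tree decomposition of width max|bag| − 1 = 4, and hence tw(G) ≤ 4.

Yes; width 4.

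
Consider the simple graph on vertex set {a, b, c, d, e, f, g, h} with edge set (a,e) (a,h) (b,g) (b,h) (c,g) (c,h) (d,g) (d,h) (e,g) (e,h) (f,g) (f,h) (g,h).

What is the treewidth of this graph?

A width-2 tree decomposition is:
Bags: B1 = {e, g, h}  B2 = {c, g, h}  B3 = {d, g, h}  B4 = {b, g, h}  B5 = {f, g, h}  B6 = {a, e, h}
Tree: B1–B2, B2–B3, B3–B4, B4–B5, B1–B6
The largest bag has 3 vertices, giving width 2; this decomposition certifies tw(G) ≤ 2. For the lower bound, the 3 vertices {d, g, h} are pairwise adjacent, and any tree decomposition puts a clique entirely inside one bag — forcing width ≥ 2. The upper and lower bounds meet at 2, so that is the treewidth.

2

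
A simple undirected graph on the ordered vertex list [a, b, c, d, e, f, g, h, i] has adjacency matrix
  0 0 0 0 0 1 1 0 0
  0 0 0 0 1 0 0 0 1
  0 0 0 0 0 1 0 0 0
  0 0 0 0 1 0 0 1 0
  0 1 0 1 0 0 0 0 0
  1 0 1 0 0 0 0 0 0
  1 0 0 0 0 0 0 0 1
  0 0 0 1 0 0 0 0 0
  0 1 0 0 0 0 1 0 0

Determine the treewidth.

A width-1 tree decomposition is:
Bags: B1 = {d, h}  B2 = {d, e}  B3 = {b, e}  B4 = {b, i}  B5 = {g, i}  B6 = {a, g}  B7 = {a, f}  B8 = {c, f}
Tree: B1–B2, B2–B3, B3–B4, B4–B5, B5–B6, B6–B7, B7–B8
The largest bag has 2 vertices, giving width 1; this decomposition certifies tw(G) ≤ 1. Any graph with an edge has treewidth ≥ 1, and G has the edge h–d. Hence tw(G) = 1 exactly.

1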